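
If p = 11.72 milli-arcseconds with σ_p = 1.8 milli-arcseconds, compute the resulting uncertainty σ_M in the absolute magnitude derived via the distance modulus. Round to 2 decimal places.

M = m − 5 log₁₀ d + 5 = m + 5 log₁₀ p + 5, so ∂M/∂p = 5/(p ln 10).
σ_M = (5/ln 10) · (σ_p/p) = 2.1715 × 1.8/11.72 = 2.1715 × 0.15358 = 0.3335.

σ_M = 0.33 mag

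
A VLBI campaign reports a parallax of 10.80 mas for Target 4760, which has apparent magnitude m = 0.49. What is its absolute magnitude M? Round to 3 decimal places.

M = -4.343

d = 1/p = 1/0.01080″ = 92.593 pc.
m − M = 5 log₁₀(92.593) − 5 = 9.8329 − 5 = 4.8329.
M = m − (m − M) = 0.49 − 4.8329 = -4.343.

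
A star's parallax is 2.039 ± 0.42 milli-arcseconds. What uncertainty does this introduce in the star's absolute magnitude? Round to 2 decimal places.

σ_M = 0.45 mag

M = m − 5 log₁₀ d + 5 = m + 5 log₁₀ p + 5, so ∂M/∂p = 5/(p ln 10).
σ_M = (5/ln 10) · (σ_p/p) = 2.1715 × 0.42/2.039 = 2.1715 × 0.20598 = 0.44729.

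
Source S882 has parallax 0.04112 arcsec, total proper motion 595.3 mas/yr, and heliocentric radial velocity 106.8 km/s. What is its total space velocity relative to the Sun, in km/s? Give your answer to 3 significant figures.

d = 1/p = 1/0.04112″ = 24.319 pc.
μ = 595.3 mas/yr = 0.5953 ″/yr.
v_t = 4.740 μ d = 4.740 × 0.5953 × 24.319 = 68.621 km/s.
v = √(v_r² + v_t²) = √(106.8² + 68.621²) = √16115.1 = 126.95 km/s.

127 km/s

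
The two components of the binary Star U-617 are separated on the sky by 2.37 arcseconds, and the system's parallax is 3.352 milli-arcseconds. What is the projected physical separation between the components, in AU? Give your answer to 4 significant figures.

d = 1/p = 1/0.003352″ = 298.33 pc.
At distance d (pc), an angle of θ arcsec spans θ·d AU: s = 2.37 × 298.33 = 707.04 AU.

707.0 AU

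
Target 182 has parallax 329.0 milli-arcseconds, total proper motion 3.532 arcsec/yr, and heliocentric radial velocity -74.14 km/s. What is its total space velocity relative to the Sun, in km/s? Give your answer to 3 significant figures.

89.9 km/s

d = 1/p = 1/0.3290″ = 3.0395 pc.
v_t = 4.740 μ d = 4.740 × 3.532 × 3.0395 = 50.886 km/s.
v = √(v_r² + v_t²) = √((-74.14)² + 50.886²) = √8086.12 = 89.923 km/s.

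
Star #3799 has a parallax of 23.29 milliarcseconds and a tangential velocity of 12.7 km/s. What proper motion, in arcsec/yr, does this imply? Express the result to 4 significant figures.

d = 1/p = 1/0.02329″ = 42.937 pc.
μ = v_t / (4.74 d) = 12.7 / (4.74 × 42.937) = 12.7 / 203.52 = 0.062402 ″/yr.

0.06240 arcsec/yr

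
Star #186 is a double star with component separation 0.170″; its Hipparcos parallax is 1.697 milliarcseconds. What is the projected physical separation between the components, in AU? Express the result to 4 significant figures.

d = 1/p = 1/0.001697″ = 589.28 pc.
At distance d (pc), an angle of θ arcsec spans θ·d AU: s = 0.170 × 589.28 = 100.18 AU.

100.2 AU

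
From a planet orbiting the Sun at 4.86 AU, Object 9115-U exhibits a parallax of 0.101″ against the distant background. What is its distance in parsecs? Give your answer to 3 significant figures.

With baseline B (in AU) and parallax p (in arcsec), d = B/p parsecs.
d = 4.86 / 0.101 = 48.119 pc.

48.1 pc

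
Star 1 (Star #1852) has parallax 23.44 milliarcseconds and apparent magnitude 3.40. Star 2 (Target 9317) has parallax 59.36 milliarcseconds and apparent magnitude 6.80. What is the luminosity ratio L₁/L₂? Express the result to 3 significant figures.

d₁ = 1/p₁ = 1/0.02344″ = 42.662 pc; d₂ = 1/p₂ = 1/0.05936″ = 16.846 pc.
M₁ = m₁ − 5 log₁₀ d₁ + 5 = 3.40 − 8.1502 + 5 = 0.2498.
M₂ = 6.80 − 6.1325 + 5 = 5.6675.
L₁/L₂ = 10^(0.4(M₂ − M₁)) = 10^(0.4 × 5.4177) = 10^2.16708 = 146.92.

L₁/L₂ = 147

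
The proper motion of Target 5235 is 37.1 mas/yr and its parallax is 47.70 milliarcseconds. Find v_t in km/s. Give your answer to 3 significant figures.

d = 1/p = 1/0.04770″ = 20.964 pc.
μ = 37.1 mas/yr = 0.0371 ″/yr.
v_t = 4.74 × μ × d = 4.74 × 0.0371 × 20.964 = 3.6866 km/s.

3.69 km/s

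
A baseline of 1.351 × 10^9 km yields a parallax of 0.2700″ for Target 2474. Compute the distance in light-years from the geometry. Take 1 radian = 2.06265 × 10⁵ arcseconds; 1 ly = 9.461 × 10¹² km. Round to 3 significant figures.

109 ly

θ = 0.2700″ = 0.2700/206265 = 1.3090 × 10^-6 rad.
d = B/θ = (1.351 × 10^9) / (1.3090 × 10^-6) = 1.0321 × 10^15 km = (1.0321 × 10^15) / (9.461 × 10^12) ly = 109.09 ly.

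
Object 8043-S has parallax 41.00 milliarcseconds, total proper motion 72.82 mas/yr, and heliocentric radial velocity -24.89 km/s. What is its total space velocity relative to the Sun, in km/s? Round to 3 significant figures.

d = 1/p = 1/0.04100″ = 24.39 pc.
μ = 72.82 mas/yr = 0.07282 ″/yr.
v_t = 4.740 μ d = 4.740 × 0.07282 × 24.39 = 8.4186 km/s.
v = √(v_r² + v_t²) = √((-24.89)² + 8.4186²) = √690.385 = 26.275 km/s.

26.3 km/s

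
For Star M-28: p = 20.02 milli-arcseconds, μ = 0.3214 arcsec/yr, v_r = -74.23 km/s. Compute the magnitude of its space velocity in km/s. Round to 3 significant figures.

106 km/s

d = 1/p = 1/0.02002″ = 49.95 pc.
v_t = 4.740 μ d = 4.740 × 0.3214 × 49.95 = 76.096 km/s.
v = √(v_r² + v_t²) = √((-74.23)² + 76.096²) = √11300.7 = 106.3 km/s.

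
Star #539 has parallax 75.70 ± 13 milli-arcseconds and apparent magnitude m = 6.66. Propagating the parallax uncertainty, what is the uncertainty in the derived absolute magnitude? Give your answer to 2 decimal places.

M = m − 5 log₁₀ d + 5 = m + 5 log₁₀ p + 5, so ∂M/∂p = 5/(p ln 10).
σ_M = (5/ln 10) · (σ_p/p) = 2.1715 × 13/75.70 = 2.1715 × 0.17173 = 0.37291.

σ_M = 0.37 mag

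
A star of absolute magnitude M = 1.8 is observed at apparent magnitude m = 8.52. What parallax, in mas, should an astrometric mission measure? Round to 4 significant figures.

m − M = 8.52 − 1.8 = 6.72.
d = 10^((m−M)/5 + 1) = 10^2.344 = 220.8 pc.
p = 1/d = 1/220.8 = 0.004529 arcsec = 4.529 mas.

4.529 mas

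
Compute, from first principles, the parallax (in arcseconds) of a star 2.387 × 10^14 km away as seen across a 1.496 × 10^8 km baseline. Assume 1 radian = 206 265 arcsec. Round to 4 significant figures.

θ ≈ B/d = (1.496 × 10^8) / (2.387 × 10^14) = 6.2673 × 10^-7 rad.
In arcseconds: 6.2673 × 10^-7 × 206265 = 0.12927″.

0.1293 arcsec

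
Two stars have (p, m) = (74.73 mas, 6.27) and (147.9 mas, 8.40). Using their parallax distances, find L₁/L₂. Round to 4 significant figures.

L₁/L₂ = 27.86

d₁ = 1/p₁ = 1/0.07473″ = 13.382 pc; d₂ = 1/p₂ = 1/0.1479″ = 6.7613 pc.
M₁ = m₁ − 5 log₁₀ d₁ + 5 = 6.27 − 5.6326 + 5 = 5.6374.
M₂ = 8.40 − 4.1502 + 5 = 9.2498.
L₁/L₂ = 10^(0.4(M₂ − M₁)) = 10^(0.4 × 3.6124) = 10^1.44496 = 27.859.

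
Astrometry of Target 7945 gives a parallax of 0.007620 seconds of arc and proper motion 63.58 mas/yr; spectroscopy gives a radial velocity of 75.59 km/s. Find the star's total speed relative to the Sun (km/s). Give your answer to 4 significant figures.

85.31 km/s

d = 1/p = 1/0.007620″ = 131.23 pc.
μ = 63.58 mas/yr = 0.06358 ″/yr.
v_t = 4.740 μ d = 4.740 × 0.06358 × 131.23 = 39.549 km/s.
v = √(v_r² + v_t²) = √(75.59² + 39.549²) = √7277.97 = 85.311 km/s.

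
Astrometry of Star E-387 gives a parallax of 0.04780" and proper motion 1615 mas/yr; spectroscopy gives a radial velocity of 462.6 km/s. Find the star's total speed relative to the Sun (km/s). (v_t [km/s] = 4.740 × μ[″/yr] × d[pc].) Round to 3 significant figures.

d = 1/p = 1/0.04780″ = 20.921 pc.
μ = 1615 mas/yr = 1.615 ″/yr.
v_t = 4.740 μ d = 4.740 × 1.615 × 20.921 = 160.15 km/s.
v = √(v_r² + v_t²) = √(462.6² + 160.15²) = √239647 = 489.54 km/s.

490 km/s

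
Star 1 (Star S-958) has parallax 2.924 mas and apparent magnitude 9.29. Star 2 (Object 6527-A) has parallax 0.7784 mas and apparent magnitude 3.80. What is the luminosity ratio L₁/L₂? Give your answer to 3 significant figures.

d₁ = 1/p₁ = 1/0.002924″ = 342 pc; d₂ = 1/p₂ = 1/0.0007784″ = 1284.7 pc.
M₁ = m₁ − 5 log₁₀ d₁ + 5 = 9.29 − 12.6701 + 5 = 1.6199.
M₂ = 3.80 − 15.5440 + 5 = -6.7440.
L₁/L₂ = 10^(0.4(M₂ − M₁)) = 10^(0.4 × (-8.3639)) = 10^(-3.34556) = 0.00045127.

L₁/L₂ = 0.000451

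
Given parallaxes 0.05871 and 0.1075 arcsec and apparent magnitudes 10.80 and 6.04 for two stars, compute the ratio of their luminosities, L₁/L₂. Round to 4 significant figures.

d₁ = 1/p₁ = 1/0.05871″ = 17.033 pc; d₂ = 1/p₂ = 1/0.1075″ = 9.3023 pc.
M₁ = m₁ − 5 log₁₀ d₁ + 5 = 10.80 − 6.1565 + 5 = 9.6435.
M₂ = 6.04 − 4.8430 + 5 = 6.1970.
L₁/L₂ = 10^(0.4(M₂ − M₁)) = 10^(0.4 × (-3.4465)) = 10^(-1.37860) = 0.041822.

L₁/L₂ = 0.04182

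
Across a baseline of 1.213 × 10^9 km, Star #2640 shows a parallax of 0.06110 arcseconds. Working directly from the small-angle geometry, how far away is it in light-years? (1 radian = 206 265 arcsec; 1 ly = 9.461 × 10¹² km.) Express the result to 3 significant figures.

433 ly

θ = 0.06110″ = 0.06110/206265 = 2.9622 × 10^-7 rad.
d = B/θ = (1.213 × 10^9) / (2.9622 × 10^-7) = 4.0949 × 10^15 km = (4.0949 × 10^15) / (9.461 × 10^12) ly = 432.82 ly.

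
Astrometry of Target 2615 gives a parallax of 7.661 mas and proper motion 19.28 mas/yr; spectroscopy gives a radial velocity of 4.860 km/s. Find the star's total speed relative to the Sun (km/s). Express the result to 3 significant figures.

d = 1/p = 1/0.007661″ = 130.53 pc.
μ = 19.28 mas/yr = 0.01928 ″/yr.
v_t = 4.740 μ d = 4.740 × 0.01928 × 130.53 = 11.929 km/s.
v = √(v_r² + v_t²) = √(4.860² + 11.929²) = √165.921 = 12.881 km/s.

12.9 km/s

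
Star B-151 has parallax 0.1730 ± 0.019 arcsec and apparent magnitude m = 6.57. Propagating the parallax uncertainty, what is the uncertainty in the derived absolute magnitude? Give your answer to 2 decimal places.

σ_M = 0.24 mag

M = m − 5 log₁₀ d + 5 = m + 5 log₁₀ p + 5, so ∂M/∂p = 5/(p ln 10).
σ_M = (5/ln 10) · (σ_p/p) = 2.1715 × 0.019/0.1730 = 2.1715 × 0.10983 = 0.2385.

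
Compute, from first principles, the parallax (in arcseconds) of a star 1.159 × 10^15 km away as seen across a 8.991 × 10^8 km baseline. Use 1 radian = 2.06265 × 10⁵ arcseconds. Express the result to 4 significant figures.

θ ≈ B/d = (8.991 × 10^8) / (1.159 × 10^15) = 7.7575 × 10^-7 rad.
In arcseconds: 7.7575 × 10^-7 × 206265 = 0.16001″.

0.1600 arcsec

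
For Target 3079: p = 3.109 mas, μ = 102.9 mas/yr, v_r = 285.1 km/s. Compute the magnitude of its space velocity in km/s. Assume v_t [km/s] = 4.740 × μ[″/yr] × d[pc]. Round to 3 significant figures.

d = 1/p = 1/0.003109″ = 321.65 pc.
μ = 102.9 mas/yr = 0.1029 ″/yr.
v_t = 4.740 μ d = 4.740 × 0.1029 × 321.65 = 156.88 km/s.
v = √(v_r² + v_t²) = √(285.1² + 156.88²) = √105893 = 325.41 km/s.

325 km/s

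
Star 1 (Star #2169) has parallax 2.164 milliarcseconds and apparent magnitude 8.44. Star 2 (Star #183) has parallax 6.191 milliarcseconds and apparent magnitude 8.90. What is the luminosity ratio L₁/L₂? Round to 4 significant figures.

L₁/L₂ = 12.50

d₁ = 1/p₁ = 1/0.002164″ = 462.11 pc; d₂ = 1/p₂ = 1/0.006191″ = 161.52 pc.
M₁ = m₁ − 5 log₁₀ d₁ + 5 = 8.44 − 13.3237 + 5 = 0.1163.
M₂ = 8.90 − 11.0411 + 5 = 2.8589.
L₁/L₂ = 10^(0.4(M₂ − M₁)) = 10^(0.4 × 2.7426) = 10^1.09704 = 12.504.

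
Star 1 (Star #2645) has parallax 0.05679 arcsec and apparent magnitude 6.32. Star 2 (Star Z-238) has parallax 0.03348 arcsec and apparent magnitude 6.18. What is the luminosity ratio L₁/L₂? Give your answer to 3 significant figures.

L₁/L₂ = 0.306

d₁ = 1/p₁ = 1/0.05679″ = 17.609 pc; d₂ = 1/p₂ = 1/0.03348″ = 29.869 pc.
M₁ = m₁ − 5 log₁₀ d₁ + 5 = 6.32 − 6.2287 + 5 = 5.0913.
M₂ = 6.18 − 7.3761 + 5 = 3.8039.
L₁/L₂ = 10^(0.4(M₂ − M₁)) = 10^(0.4 × (-1.2874)) = 10^(-0.51496) = 0.30552.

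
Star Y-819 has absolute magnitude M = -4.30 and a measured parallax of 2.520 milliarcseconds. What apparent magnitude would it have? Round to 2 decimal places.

d = 1/p = 1/0.002520″ = 396.83 pc.
m − M = 5 log₁₀ d − 5 = 5 log₁₀(396.83) − 5 = 12.9930 − 5 = 7.9930.
m = M + (m − M) = -4.30 + 7.9930 = 3.69.

m = 3.69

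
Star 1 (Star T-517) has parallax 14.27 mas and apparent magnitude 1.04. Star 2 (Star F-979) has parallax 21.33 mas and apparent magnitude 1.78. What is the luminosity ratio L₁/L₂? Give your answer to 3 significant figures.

L₁/L₂ = 4.42

d₁ = 1/p₁ = 1/0.01427″ = 70.077 pc; d₂ = 1/p₂ = 1/0.02133″ = 46.882 pc.
M₁ = m₁ − 5 log₁₀ d₁ + 5 = 1.04 − 9.2279 + 5 = -3.1879.
M₂ = 1.78 − 8.3550 + 5 = -1.5750.
L₁/L₂ = 10^(0.4(M₂ − M₁)) = 10^(0.4 × 1.6129) = 10^0.64516 = 4.4173.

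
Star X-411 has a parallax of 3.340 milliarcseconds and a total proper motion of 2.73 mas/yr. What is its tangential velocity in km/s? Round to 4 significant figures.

3.874 km/s

d = 1/p = 1/0.003340″ = 299.4 pc.
μ = 2.73 mas/yr = 0.00273 ″/yr.
v_t = 4.74 × μ × d = 4.74 × 0.00273 × 299.4 = 3.8743 km/s.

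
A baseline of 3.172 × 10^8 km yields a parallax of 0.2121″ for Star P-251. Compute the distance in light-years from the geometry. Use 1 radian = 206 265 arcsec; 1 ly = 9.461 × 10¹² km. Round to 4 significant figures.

32.60 ly

θ = 0.2121″ = 0.2121/206265 = 1.0283 × 10^-6 rad.
d = B/θ = (3.172 × 10^8) / (1.0283 × 10^-6) = 3.0847 × 10^14 km = (3.0847 × 10^14) / (9.461 × 10^12) ly = 32.604 ly.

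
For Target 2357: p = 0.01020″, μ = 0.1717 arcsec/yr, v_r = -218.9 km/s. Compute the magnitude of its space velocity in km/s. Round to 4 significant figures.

233.0 km/s

d = 1/p = 1/0.01020″ = 98.039 pc.
v_t = 4.740 μ d = 4.740 × 0.1717 × 98.039 = 79.79 km/s.
v = √(v_r² + v_t²) = √((-218.9)² + 79.79²) = √54283.7 = 232.99 km/s.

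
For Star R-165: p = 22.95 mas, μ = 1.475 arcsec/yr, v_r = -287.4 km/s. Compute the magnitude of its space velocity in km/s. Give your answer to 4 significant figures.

418.8 km/s

d = 1/p = 1/0.02295″ = 43.573 pc.
v_t = 4.740 μ d = 4.740 × 1.475 × 43.573 = 304.64 km/s.
v = √(v_r² + v_t²) = √((-287.4)² + 304.64²) = √175404 = 418.81 km/s.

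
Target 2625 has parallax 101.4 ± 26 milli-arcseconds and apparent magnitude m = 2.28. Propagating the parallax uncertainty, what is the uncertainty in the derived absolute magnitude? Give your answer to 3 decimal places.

M = m − 5 log₁₀ d + 5 = m + 5 log₁₀ p + 5, so ∂M/∂p = 5/(p ln 10).
σ_M = (5/ln 10) · (σ_p/p) = 2.1715 × 26/101.4 = 2.1715 × 0.25641 = 0.55679.

σ_M = 0.557 mag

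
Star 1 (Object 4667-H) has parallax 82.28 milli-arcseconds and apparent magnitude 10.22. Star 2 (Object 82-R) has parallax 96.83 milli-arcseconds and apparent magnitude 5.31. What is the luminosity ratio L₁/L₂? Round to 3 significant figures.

L₁/L₂ = 0.0150

d₁ = 1/p₁ = 1/0.08228″ = 12.154 pc; d₂ = 1/p₂ = 1/0.09683″ = 10.327 pc.
M₁ = m₁ − 5 log₁₀ d₁ + 5 = 10.22 − 5.4236 + 5 = 9.7964.
M₂ = 5.31 − 5.0699 + 5 = 5.2401.
L₁/L₂ = 10^(0.4(M₂ − M₁)) = 10^(0.4 × (-4.5563)) = 10^(-1.82252) = 0.015048.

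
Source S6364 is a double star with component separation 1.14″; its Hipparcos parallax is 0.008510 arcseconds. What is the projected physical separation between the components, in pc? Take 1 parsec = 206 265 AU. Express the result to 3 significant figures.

d = 1/p = 1/0.008510″ = 117.51 pc.
At distance d (pc), an angle of θ arcsec spans θ·d AU: s = 1.14 × 117.51 = 133.96 AU.
= 133.96 / 206265 = 0.00064946 pc.

0.000649 pc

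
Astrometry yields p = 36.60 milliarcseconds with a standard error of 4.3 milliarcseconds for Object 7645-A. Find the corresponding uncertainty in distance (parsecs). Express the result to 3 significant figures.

d = 1/p, so σ_d = σ_p / p².
σ_d = 0.00430 / (0.03660)² = 0.00430 / 0.0013396 = 3.2099 pc.

3.21 pc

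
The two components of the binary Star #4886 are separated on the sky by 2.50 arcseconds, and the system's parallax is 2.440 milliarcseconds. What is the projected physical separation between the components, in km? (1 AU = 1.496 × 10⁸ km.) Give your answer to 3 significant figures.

d = 1/p = 1/0.002440″ = 409.84 pc.
At distance d (pc), an angle of θ arcsec spans θ·d AU: s = 2.50 × 409.84 = 1024.6 AU.
= 1024.6 × 1.496 × 10⁸ km = 1.5328 × 10^11 km.

1.53 × 10^11 km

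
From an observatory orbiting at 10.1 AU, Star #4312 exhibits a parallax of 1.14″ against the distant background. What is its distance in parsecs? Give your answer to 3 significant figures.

8.86 pc

With baseline B (in AU) and parallax p (in arcsec), d = B/p parsecs.
d = 10.1 / 1.14 = 8.8596 pc.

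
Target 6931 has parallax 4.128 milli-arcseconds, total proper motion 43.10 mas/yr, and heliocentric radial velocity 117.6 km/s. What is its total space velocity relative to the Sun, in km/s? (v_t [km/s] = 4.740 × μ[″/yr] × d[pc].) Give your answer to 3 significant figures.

d = 1/p = 1/0.004128″ = 242.25 pc.
μ = 43.10 mas/yr = 0.04310 ″/yr.
v_t = 4.740 μ d = 4.740 × 0.04310 × 242.25 = 49.49 km/s.
v = √(v_r² + v_t²) = √(117.6² + 49.49²) = √16279 = 127.59 km/s.

128 km/s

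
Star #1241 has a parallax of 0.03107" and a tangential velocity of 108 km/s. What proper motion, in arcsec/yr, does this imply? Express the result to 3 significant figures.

0.708 arcsec/yr

d = 1/p = 1/0.03107″ = 32.185 pc.
μ = v_t / (4.74 d) = 108 / (4.74 × 32.185) = 108 / 152.56 = 0.70792 ″/yr.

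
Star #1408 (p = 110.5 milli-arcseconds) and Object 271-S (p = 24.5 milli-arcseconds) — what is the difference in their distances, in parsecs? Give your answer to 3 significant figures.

d_A = 1/0.1105″ = 9.0498 pc; d_B = 1/0.02450″ = 40.816 pc.
|d_B − d_A| = |40.816 − 9.0498| = 31.766 pc.

31.8 pc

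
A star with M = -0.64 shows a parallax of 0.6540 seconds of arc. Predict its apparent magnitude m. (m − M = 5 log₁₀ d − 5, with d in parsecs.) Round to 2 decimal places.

m = -4.72

d = 1/p = 1/0.6540″ = 1.5291 pc.
m − M = 5 log₁₀ d − 5 = 5 log₁₀(1.5291) − 5 = 0.9222 − 5 = -4.0778.
m = M + (m − M) = -0.64 + (-4.0778) = -4.72.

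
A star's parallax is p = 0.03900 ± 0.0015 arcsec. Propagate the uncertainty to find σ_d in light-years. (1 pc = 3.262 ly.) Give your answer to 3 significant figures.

d = 1/p, so σ_d = σ_p / p².
σ_d = 0.00150 / (0.03900)² = 0.00150 / 0.001521 = 0.98619 pc = 0.98619 × 3.262 ly = 3.217 ly.

3.22 ly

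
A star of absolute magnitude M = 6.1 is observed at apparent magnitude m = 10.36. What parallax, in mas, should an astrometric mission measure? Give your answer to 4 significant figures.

m − M = 10.36 − 6.1 = 4.26.
d = 10^((m−M)/5 + 1) = 10^1.852 = 71.121 pc.
p = 1/d = 1/71.121 = 0.014061 arcsec = 14.061 mas.

14.06 mas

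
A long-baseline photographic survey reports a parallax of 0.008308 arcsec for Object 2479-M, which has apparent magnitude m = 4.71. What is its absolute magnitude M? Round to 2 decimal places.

M = -0.69

d = 1/p = 1/0.008308″ = 120.37 pc.
m − M = 5 log₁₀(120.37) − 5 = 10.4026 − 5 = 5.4026.
M = m − (m − M) = 4.71 − 5.4026 = -0.69.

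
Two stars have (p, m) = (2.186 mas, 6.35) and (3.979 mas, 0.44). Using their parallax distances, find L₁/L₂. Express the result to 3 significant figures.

d₁ = 1/p₁ = 1/0.002186″ = 457.46 pc; d₂ = 1/p₂ = 1/0.003979″ = 251.32 pc.
M₁ = m₁ − 5 log₁₀ d₁ + 5 = 6.35 − 13.3018 + 5 = -1.9518.
M₂ = 0.44 − 12.0011 + 5 = -6.5611.
L₁/L₂ = 10^(0.4(M₂ − M₁)) = 10^(0.4 × (-4.6093)) = 10^(-1.84372) = 0.014331.

L₁/L₂ = 0.0143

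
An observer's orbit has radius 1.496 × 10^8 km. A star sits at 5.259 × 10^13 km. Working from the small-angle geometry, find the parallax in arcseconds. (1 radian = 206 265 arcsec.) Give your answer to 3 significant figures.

0.587 arcsec

θ ≈ B/d = (1.496 × 10^8) / (5.259 × 10^13) = 2.8446 × 10^-6 rad.
In arcseconds: 2.8446 × 10^-6 × 206265 = 0.58674″.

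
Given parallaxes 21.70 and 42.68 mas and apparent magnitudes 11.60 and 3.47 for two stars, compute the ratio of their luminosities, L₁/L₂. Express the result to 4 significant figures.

d₁ = 1/p₁ = 1/0.02170″ = 46.083 pc; d₂ = 1/p₂ = 1/0.04268″ = 23.43 pc.
M₁ = m₁ − 5 log₁₀ d₁ + 5 = 11.60 − 8.3177 + 5 = 8.2823.
M₂ = 3.47 − 6.8489 + 5 = 1.6211.
L₁/L₂ = 10^(0.4(M₂ − M₁)) = 10^(0.4 × (-6.6612)) = 10^(-2.66448) = 0.0021653.

L₁/L₂ = 0.002165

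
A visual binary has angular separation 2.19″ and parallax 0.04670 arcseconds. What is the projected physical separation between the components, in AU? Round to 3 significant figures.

d = 1/p = 1/0.04670″ = 21.413 pc.
At distance d (pc), an angle of θ arcsec spans θ·d AU: s = 2.19 × 21.413 = 46.894 AU.

46.9 AU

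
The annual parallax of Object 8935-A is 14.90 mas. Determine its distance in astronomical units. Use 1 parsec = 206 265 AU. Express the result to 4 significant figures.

p = 14.90 mas = 0.01490 arcsec.
d = 1/p = 1/0.01490 = 67.114 pc.
In AU: 67.114 × 206265 = 1.3843 × 10^7 AU.

1.384 × 10^7 AU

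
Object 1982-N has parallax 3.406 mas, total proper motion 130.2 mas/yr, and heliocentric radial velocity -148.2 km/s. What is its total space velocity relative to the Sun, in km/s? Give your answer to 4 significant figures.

234.1 km/s

d = 1/p = 1/0.003406″ = 293.6 pc.
μ = 130.2 mas/yr = 0.1302 ″/yr.
v_t = 4.740 μ d = 4.740 × 0.1302 × 293.6 = 181.19 km/s.
v = √(v_r² + v_t²) = √((-148.2)² + 181.19²) = √54793.1 = 234.08 km/s.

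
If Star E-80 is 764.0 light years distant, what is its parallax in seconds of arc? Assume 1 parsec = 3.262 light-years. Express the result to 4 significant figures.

0.004270 arcsec

d = 764.0 ly ÷ 3.262 = 234.21 pc.
p = 1/d = 1/234.21 = 0.0042697 arcsec.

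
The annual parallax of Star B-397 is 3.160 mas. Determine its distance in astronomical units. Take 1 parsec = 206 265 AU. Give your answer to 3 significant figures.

p = 3.160 mas = 0.003160 arcsec.
d = 1/p = 1/0.003160 = 316.46 pc.
In AU: 316.46 × 206265 = 6.5275 × 10^7 AU.

6.53 × 10^7 AU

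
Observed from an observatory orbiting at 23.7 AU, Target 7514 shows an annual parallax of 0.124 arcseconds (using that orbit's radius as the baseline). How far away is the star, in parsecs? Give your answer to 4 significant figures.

191.1 pc

With baseline B (in AU) and parallax p (in arcsec), d = B/p parsecs.
d = 23.7 / 0.124 = 191.13 pc.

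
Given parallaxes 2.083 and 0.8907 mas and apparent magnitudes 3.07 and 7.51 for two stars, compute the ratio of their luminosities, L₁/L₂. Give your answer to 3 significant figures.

d₁ = 1/p₁ = 1/0.002083″ = 480.08 pc; d₂ = 1/p₂ = 1/0.0008907″ = 1122.7 pc.
M₁ = m₁ − 5 log₁₀ d₁ + 5 = 3.07 − 13.4066 + 5 = -5.3366.
M₂ = 7.51 − 15.2513 + 5 = -2.7413.
L₁/L₂ = 10^(0.4(M₂ − M₁)) = 10^(0.4 × 2.5953) = 10^1.03812 = 10.917.

L₁/L₂ = 10.9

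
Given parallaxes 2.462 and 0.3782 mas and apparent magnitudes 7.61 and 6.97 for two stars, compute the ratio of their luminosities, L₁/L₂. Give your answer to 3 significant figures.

L₁/L₂ = 0.0131

d₁ = 1/p₁ = 1/0.002462″ = 406.17 pc; d₂ = 1/p₂ = 1/0.0003782″ = 2644.1 pc.
M₁ = m₁ − 5 log₁₀ d₁ + 5 = 7.61 − 13.0435 + 5 = -0.4335.
M₂ = 6.97 − 17.1114 + 5 = -5.1414.
L₁/L₂ = 10^(0.4(M₂ − M₁)) = 10^(0.4 × (-4.7079)) = 10^(-1.88316) = 0.013087.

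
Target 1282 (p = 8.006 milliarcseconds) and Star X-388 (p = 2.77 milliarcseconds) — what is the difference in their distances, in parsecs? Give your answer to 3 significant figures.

d_A = 1/0.008006″ = 124.91 pc; d_B = 1/0.002770″ = 361.01 pc.
|d_B − d_A| = |361.01 − 124.91| = 236.1 pc.

236 pc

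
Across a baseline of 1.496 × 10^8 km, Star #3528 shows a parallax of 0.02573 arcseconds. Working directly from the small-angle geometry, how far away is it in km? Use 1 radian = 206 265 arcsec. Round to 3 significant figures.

1.20 × 10^15 km

θ = 0.02573″ = 0.02573/206265 = 1.2474 × 10^-7 rad.
d = B/θ = (1.496 × 10^8) / (1.2474 × 10^-7) = 1.1993 × 10^15 km.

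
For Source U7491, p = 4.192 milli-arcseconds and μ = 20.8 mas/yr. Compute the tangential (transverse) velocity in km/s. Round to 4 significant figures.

d = 1/p = 1/0.004192″ = 238.55 pc.
μ = 20.8 mas/yr = 0.0208 ″/yr.
v_t = 4.74 × μ × d = 4.74 × 0.0208 × 238.55 = 23.519 km/s.

23.52 km/s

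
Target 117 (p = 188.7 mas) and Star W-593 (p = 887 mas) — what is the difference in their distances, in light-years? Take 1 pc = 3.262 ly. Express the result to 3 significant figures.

d_A = 1/0.1887″ = 5.2994 pc; d_B = 1/0.8870″ = 1.1274 pc.
|d_B − d_A| = |1.1274 − 5.2994| = 4.172 pc = 4.172 × 3.262 ly = 13.609 ly.

13.6 ly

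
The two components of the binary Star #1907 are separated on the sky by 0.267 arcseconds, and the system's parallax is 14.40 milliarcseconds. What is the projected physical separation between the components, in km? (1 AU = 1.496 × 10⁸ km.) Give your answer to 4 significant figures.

2.774 × 10^9 km

d = 1/p = 1/0.01440″ = 69.444 pc.
At distance d (pc), an angle of θ arcsec spans θ·d AU: s = 0.267 × 69.444 = 18.542 AU.
= 18.542 × 1.496 × 10⁸ km = 2.7739 × 10^9 km.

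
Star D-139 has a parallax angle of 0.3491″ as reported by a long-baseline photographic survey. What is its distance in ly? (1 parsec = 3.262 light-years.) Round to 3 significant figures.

d = 1/p = 1/0.3491 = 2.8645 pc.
In light-years: 2.8645 × 3.262 = 9.344 ly.

9.34 ly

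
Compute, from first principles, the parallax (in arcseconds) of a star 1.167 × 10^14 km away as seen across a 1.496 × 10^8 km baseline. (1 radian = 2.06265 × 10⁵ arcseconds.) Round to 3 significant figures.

0.264 arcsec

θ ≈ B/d = (1.496 × 10^8) / (1.167 × 10^14) = 1.2819 × 10^-6 rad.
In arcseconds: 1.2819 × 10^-6 × 206265 = 0.26441″.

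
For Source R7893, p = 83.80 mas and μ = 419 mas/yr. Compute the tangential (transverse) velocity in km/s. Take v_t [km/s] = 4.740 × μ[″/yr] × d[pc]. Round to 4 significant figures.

23.70 km/s

d = 1/p = 1/0.08380″ = 11.933 pc.
μ = 419 mas/yr = 0.419 ″/yr.
v_t = 4.74 × μ × d = 4.74 × 0.419 × 11.933 = 23.7 km/s.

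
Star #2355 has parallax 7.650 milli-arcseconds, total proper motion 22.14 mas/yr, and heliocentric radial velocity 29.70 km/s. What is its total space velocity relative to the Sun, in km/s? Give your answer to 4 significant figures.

32.72 km/s

d = 1/p = 1/0.007650″ = 130.72 pc.
μ = 22.14 mas/yr = 0.02214 ″/yr.
v_t = 4.740 μ d = 4.740 × 0.02214 × 130.72 = 13.718 km/s.
v = √(v_r² + v_t²) = √(29.70² + 13.718²) = √1070.27 = 32.715 km/s.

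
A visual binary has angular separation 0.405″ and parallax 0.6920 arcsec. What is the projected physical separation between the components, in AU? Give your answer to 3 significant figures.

0.585 AU

d = 1/p = 1/0.6920″ = 1.4451 pc.
At distance d (pc), an angle of θ arcsec spans θ·d AU: s = 0.405 × 1.4451 = 0.58527 AU.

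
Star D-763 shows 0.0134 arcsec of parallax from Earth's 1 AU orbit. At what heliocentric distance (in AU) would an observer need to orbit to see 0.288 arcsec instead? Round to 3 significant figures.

Parallax scales linearly with baseline: p ∝ B, so B = p_target / p_Earth × 1 AU.
B = 0.288 / 0.0134 = 21.493 AU.

21.5 AU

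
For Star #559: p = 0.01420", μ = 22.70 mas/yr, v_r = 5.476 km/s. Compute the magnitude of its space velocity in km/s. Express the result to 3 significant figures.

9.35 km/s

d = 1/p = 1/0.01420″ = 70.423 pc.
μ = 22.70 mas/yr = 0.02270 ″/yr.
v_t = 4.740 μ d = 4.740 × 0.02270 × 70.423 = 7.5774 km/s.
v = √(v_r² + v_t²) = √(5.476² + 7.5774²) = √87.4036 = 9.349 km/s.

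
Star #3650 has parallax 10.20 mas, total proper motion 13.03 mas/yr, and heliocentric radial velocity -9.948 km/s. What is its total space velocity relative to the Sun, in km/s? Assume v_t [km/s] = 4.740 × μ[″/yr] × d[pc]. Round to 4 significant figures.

d = 1/p = 1/0.01020″ = 98.039 pc.
μ = 13.03 mas/yr = 0.01303 ″/yr.
v_t = 4.740 μ d = 4.740 × 0.01303 × 98.039 = 6.0551 km/s.
v = √(v_r² + v_t²) = √((-9.948)² + 6.0551²) = √135.627 = 11.646 km/s.

11.65 km/s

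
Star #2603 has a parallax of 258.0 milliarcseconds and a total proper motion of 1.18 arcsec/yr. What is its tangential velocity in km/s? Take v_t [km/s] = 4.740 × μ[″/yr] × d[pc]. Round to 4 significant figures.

21.68 km/s

d = 1/p = 1/0.2580″ = 3.876 pc.
v_t = 4.74 × μ × d = 4.74 × 1.18 × 3.876 = 21.679 km/s.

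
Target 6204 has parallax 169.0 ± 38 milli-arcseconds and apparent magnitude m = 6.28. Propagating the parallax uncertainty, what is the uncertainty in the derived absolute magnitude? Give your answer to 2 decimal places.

σ_M = 0.49 mag

M = m − 5 log₁₀ d + 5 = m + 5 log₁₀ p + 5, so ∂M/∂p = 5/(p ln 10).
σ_M = (5/ln 10) · (σ_p/p) = 2.1715 × 38/169.0 = 2.1715 × 0.22485 = 0.48826.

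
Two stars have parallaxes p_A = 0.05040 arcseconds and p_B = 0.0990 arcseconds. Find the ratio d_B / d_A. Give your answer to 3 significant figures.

0.509

Since d = 1/p, d_B/d_A = p_A/p_B.
= 0.05040 / 0.0990 = 0.50909.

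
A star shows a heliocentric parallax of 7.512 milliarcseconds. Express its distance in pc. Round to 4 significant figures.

p = 7.512 milliarcseconds = 0.007512 arcsec.
d = 1/p = 1/0.007512 = 133.12 pc.

133.1 pc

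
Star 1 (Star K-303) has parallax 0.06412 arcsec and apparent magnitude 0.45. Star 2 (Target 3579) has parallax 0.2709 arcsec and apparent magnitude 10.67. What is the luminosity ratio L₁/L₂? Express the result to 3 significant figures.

L₁/L₂ = 219000

d₁ = 1/p₁ = 1/0.06412″ = 15.596 pc; d₂ = 1/p₂ = 1/0.2709″ = 3.6914 pc.
M₁ = m₁ − 5 log₁₀ d₁ + 5 = 0.45 − 5.9651 + 5 = -0.5151.
M₂ = 10.67 − 2.8360 + 5 = 12.8340.
L₁/L₂ = 10^(0.4(M₂ − M₁)) = 10^(0.4 × 13.3491) = 10^5.33964 = 2.1859 × 10^5.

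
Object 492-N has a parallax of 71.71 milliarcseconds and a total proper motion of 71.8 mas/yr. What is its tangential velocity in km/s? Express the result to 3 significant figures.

d = 1/p = 1/0.07171″ = 13.945 pc.
μ = 71.8 mas/yr = 0.0718 ″/yr.
v_t = 4.74 × μ × d = 4.74 × 0.0718 × 13.945 = 4.7459 km/s.

4.75 km/s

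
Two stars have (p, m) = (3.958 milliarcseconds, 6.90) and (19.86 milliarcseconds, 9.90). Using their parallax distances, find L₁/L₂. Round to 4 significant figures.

d₁ = 1/p₁ = 1/0.003958″ = 252.65 pc; d₂ = 1/p₂ = 1/0.01986″ = 50.352 pc.
M₁ = m₁ − 5 log₁₀ d₁ + 5 = 6.90 − 12.0126 + 5 = -0.1126.
M₂ = 9.90 − 8.5101 + 5 = 6.3899.
L₁/L₂ = 10^(0.4(M₂ − M₁)) = 10^(0.4 × 6.5025) = 10^2.60100 = 399.02.

L₁/L₂ = 399.0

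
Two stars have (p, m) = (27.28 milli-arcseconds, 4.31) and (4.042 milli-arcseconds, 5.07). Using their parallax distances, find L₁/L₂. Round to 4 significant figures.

L₁/L₂ = 0.04421

d₁ = 1/p₁ = 1/0.02728″ = 36.657 pc; d₂ = 1/p₂ = 1/0.004042″ = 247.4 pc.
M₁ = m₁ − 5 log₁₀ d₁ + 5 = 4.31 − 7.8208 + 5 = 1.4892.
M₂ = 5.07 − 11.9670 + 5 = -1.8970.
L₁/L₂ = 10^(0.4(M₂ − M₁)) = 10^(0.4 × (-3.3862)) = 10^(-1.35448) = 0.04421.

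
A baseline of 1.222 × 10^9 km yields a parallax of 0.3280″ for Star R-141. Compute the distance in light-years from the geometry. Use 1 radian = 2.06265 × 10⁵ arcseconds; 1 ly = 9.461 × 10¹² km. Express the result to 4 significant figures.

81.22 ly

θ = 0.3280″ = 0.3280/206265 = 1.5902 × 10^-6 rad.
d = B/θ = (1.222 × 10^9) / (1.5902 × 10^-6) = 7.6846 × 10^14 km = (7.6846 × 10^14) / (9.461 × 10^12) ly = 81.224 ly.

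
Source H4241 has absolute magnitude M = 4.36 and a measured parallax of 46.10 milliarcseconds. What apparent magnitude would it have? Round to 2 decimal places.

d = 1/p = 1/0.04610″ = 21.692 pc.
m − M = 5 log₁₀ d − 5 = 5 log₁₀(21.692) − 5 = 6.6815 − 5 = 1.6815.
m = M + (m − M) = 4.36 + 1.6815 = 6.04.

m = 6.04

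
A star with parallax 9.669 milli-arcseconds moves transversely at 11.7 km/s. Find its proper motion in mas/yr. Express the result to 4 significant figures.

d = 1/p = 1/0.009669″ = 103.42 pc.
μ = v_t / (4.74 d) = 11.7 / (4.74 × 103.42) = 11.7 / 490.21 = 0.023867 ″/yr = 23.867 mas/yr.

23.87 mas/yr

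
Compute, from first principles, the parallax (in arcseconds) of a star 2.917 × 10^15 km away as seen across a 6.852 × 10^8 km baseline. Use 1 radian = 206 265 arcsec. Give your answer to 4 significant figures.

0.04845 arcsec

θ ≈ B/d = (6.852 × 10^8) / (2.917 × 10^15) = 2.3490 × 10^-7 rad.
In arcseconds: 2.3490 × 10^-7 × 206265 = 0.048452″.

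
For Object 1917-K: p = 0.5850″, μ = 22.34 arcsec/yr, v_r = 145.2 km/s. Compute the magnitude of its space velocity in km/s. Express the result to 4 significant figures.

232.1 km/s

d = 1/p = 1/0.5850″ = 1.7094 pc.
v_t = 4.740 μ d = 4.740 × 22.34 × 1.7094 = 181.01 km/s.
v = √(v_r² + v_t²) = √(145.2² + 181.01²) = √53847.7 = 232.05 km/s.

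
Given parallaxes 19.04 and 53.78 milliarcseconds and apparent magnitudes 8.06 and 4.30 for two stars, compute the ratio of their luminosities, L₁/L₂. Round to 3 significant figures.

d₁ = 1/p₁ = 1/0.01904″ = 52.521 pc; d₂ = 1/p₂ = 1/0.05378″ = 18.594 pc.
M₁ = m₁ − 5 log₁₀ d₁ + 5 = 8.06 − 8.6017 + 5 = 4.4583.
M₂ = 4.30 − 6.3469 + 5 = 2.9531.
L₁/L₂ = 10^(0.4(M₂ − M₁)) = 10^(0.4 × (-1.5052)) = 10^(-0.60208) = 0.24999.

L₁/L₂ = 0.250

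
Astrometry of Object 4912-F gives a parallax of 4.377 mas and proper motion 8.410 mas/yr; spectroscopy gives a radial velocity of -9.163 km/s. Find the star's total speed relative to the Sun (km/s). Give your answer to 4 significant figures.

12.92 km/s

d = 1/p = 1/0.004377″ = 228.47 pc.
μ = 8.410 mas/yr = 0.008410 ″/yr.
v_t = 4.740 μ d = 4.740 × 0.008410 × 228.47 = 9.1076 km/s.
v = √(v_r² + v_t²) = √((-9.163)² + 9.1076²) = √166.909 = 12.919 km/s.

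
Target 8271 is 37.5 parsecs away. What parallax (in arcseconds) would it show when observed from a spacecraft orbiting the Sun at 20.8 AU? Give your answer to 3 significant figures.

p (arcsec) = B (AU) / d (pc).
p = 20.8 / 37.5 = 0.55467 arcsec.

0.555 arcsec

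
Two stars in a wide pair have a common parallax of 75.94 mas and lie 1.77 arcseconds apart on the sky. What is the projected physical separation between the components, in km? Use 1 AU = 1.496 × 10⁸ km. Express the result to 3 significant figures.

3.49 × 10^9 km

d = 1/p = 1/0.07594″ = 13.168 pc.
At distance d (pc), an angle of θ arcsec spans θ·d AU: s = 1.77 × 13.168 = 23.307 AU.
= 23.307 × 1.496 × 10⁸ km = 3.4867 × 10^9 km.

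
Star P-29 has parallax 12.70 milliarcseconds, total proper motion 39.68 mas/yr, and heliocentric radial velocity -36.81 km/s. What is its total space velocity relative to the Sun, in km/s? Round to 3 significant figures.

d = 1/p = 1/0.01270″ = 78.74 pc.
μ = 39.68 mas/yr = 0.03968 ″/yr.
v_t = 4.740 μ d = 4.740 × 0.03968 × 78.74 = 14.81 km/s.
v = √(v_r² + v_t²) = √((-36.81)² + 14.81²) = √1574.31 = 39.678 km/s.

39.7 km/s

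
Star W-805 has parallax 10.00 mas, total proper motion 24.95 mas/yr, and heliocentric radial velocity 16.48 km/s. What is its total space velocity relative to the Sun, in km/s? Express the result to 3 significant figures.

20.3 km/s

d = 1/p = 1/0.01000″ = 100 pc.
μ = 24.95 mas/yr = 0.02495 ″/yr.
v_t = 4.740 μ d = 4.740 × 0.02495 × 100 = 11.826 km/s.
v = √(v_r² + v_t²) = √(16.48² + 11.826²) = √411.445 = 20.284 km/s.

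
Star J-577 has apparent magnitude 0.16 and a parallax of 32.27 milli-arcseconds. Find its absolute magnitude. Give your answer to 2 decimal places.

M = -2.30

d = 1/p = 1/0.03227″ = 30.989 pc.
m − M = 5 log₁₀(30.989) − 5 = 7.4560 − 5 = 2.4560.
M = m − (m − M) = 0.16 − 2.4560 = -2.30.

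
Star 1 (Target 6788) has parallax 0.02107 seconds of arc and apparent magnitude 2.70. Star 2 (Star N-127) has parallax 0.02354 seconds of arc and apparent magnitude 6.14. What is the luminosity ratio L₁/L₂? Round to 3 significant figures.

L₁/L₂ = 29.7

d₁ = 1/p₁ = 1/0.02107″ = 47.461 pc; d₂ = 1/p₂ = 1/0.02354″ = 42.481 pc.
M₁ = m₁ − 5 log₁₀ d₁ + 5 = 2.70 − 8.3817 + 5 = -0.6817.
M₂ = 6.14 − 8.1410 + 5 = 2.9990.
L₁/L₂ = 10^(0.4(M₂ − M₁)) = 10^(0.4 × 3.6807) = 10^1.47228 = 29.667.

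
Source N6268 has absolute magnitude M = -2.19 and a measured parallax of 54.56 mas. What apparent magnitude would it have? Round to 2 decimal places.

d = 1/p = 1/0.05456″ = 18.328 pc.
m − M = 5 log₁₀ d − 5 = 5 log₁₀(18.328) − 5 = 6.3156 − 5 = 1.3156.
m = M + (m − M) = -2.19 + 1.3156 = -0.87.

m = -0.87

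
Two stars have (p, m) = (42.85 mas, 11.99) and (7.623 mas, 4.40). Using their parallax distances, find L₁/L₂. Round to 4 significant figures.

L₁/L₂ = 2.913 × 10^-5

d₁ = 1/p₁ = 1/0.04285″ = 23.337 pc; d₂ = 1/p₂ = 1/0.007623″ = 131.18 pc.
M₁ = m₁ − 5 log₁₀ d₁ + 5 = 11.99 − 6.8402 + 5 = 10.1498.
M₂ = 4.40 − 10.5893 + 5 = -1.1893.
L₁/L₂ = 10^(0.4(M₂ − M₁)) = 10^(0.4 × (-11.3391)) = 10^(-4.53564) = 0.000029131.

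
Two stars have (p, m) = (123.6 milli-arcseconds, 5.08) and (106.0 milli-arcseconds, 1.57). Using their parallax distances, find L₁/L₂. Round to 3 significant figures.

d₁ = 1/p₁ = 1/0.1236″ = 8.0906 pc; d₂ = 1/p₂ = 1/0.1060″ = 9.434 pc.
M₁ = m₁ − 5 log₁₀ d₁ + 5 = 5.08 − 4.5399 + 5 = 5.5401.
M₂ = 1.57 − 4.8735 + 5 = 1.6965.
L₁/L₂ = 10^(0.4(M₂ − M₁)) = 10^(0.4 × (-3.8436)) = 10^(-1.53744) = 0.029011.

L₁/L₂ = 0.0290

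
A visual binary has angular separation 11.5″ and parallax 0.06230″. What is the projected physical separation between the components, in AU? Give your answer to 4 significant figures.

d = 1/p = 1/0.06230″ = 16.051 pc.
At distance d (pc), an angle of θ arcsec spans θ·d AU: s = 11.5 × 16.051 = 184.59 AU.

184.6 AU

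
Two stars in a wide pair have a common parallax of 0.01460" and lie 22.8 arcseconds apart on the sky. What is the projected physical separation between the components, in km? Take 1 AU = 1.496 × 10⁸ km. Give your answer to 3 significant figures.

d = 1/p = 1/0.01460″ = 68.493 pc.
At distance d (pc), an angle of θ arcsec spans θ·d AU: s = 22.8 × 68.493 = 1561.6 AU.
= 1561.6 × 1.496 × 10⁸ km = 2.3362 × 10^11 km.

2.34 × 10^11 km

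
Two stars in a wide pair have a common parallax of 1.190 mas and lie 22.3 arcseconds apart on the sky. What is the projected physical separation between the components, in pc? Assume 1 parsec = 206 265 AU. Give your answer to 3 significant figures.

0.0909 pc

d = 1/p = 1/0.001190″ = 840.34 pc.
At distance d (pc), an angle of θ arcsec spans θ·d AU: s = 22.3 × 840.34 = 18740 AU.
= 18740 / 206265 = 0.090854 pc.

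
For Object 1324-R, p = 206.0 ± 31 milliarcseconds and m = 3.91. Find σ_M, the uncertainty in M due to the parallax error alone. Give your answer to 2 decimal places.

M = m − 5 log₁₀ d + 5 = m + 5 log₁₀ p + 5, so ∂M/∂p = 5/(p ln 10).
σ_M = (5/ln 10) · (σ_p/p) = 2.1715 × 31/206.0 = 2.1715 × 0.15049 = 0.32679.

σ_M = 0.33 mag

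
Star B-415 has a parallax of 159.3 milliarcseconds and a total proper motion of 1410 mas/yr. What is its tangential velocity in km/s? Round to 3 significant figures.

d = 1/p = 1/0.1593″ = 6.2775 pc.
μ = 1410 mas/yr = 1.41 ″/yr.
v_t = 4.74 × μ × d = 4.74 × 1.41 × 6.2775 = 41.955 km/s.

42.0 km/s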